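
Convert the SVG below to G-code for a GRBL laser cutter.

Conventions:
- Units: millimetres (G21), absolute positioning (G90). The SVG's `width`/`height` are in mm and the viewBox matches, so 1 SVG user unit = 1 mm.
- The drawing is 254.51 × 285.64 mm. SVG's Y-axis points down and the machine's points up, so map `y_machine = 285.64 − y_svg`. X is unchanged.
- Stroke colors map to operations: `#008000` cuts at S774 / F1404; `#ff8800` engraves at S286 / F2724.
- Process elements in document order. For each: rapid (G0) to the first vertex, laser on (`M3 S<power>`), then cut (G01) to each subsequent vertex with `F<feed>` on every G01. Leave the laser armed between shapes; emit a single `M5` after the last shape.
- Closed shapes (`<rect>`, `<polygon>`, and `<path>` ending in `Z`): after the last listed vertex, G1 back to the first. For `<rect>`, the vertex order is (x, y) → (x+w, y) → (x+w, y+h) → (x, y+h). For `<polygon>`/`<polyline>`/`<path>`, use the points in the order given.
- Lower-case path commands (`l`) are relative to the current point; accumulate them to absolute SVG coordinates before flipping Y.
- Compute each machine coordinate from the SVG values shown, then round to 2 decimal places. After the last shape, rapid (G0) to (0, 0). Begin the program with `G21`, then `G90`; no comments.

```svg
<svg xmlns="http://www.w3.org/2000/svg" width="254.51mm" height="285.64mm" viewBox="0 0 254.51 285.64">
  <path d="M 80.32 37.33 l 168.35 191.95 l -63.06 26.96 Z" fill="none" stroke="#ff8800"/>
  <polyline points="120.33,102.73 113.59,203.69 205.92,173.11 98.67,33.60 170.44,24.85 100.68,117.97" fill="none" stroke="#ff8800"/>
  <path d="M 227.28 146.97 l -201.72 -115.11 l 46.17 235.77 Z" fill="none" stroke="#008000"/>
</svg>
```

Since the viewBox matches the mm dimensions, user units are millimetres directly. The only transform is the Y-flip y_m = 285.64 − y_svg.

Shape 1 is a closed polygon drawn with `<path>`. Its stroke #ff8800 means engrave at S286, F2724. After flipping Y the toolpath is (80.32,248.31) → (248.67,56.36) → (185.61,29.40) → (80.32,248.31), returning to the start.

Shape 2 is a open polyline drawn with `<polyline>`. Its stroke #ff8800 means engrave at S286, F2724. After flipping Y the toolpath is (120.33,182.91) → (113.59,81.95) → (205.92,112.53) → (98.67,252.04) → (170.44,260.79) → (100.68,167.67).

Shape 3 is a closed polygon drawn with `<path>`. Its stroke #008000 means cut at S774, F1404. After flipping Y the toolpath is (227.28,138.67) → (25.56,253.78) → (71.73,18.01) → (227.28,138.67), returning to the start.

G21
G90
G0 X80.32 Y248.31
M3 S286
G01 X248.67 Y56.36 F2724
G01 X185.61 Y29.40 F2724
G01 X80.32 Y248.31 F2724
G0 X120.33 Y182.91
M3 S286
G01 X113.59 Y81.95 F2724
G01 X205.92 Y112.53 F2724
G01 X98.67 Y252.04 F2724
G01 X170.44 Y260.79 F2724
G01 X100.68 Y167.67 F2724
G0 X227.28 Y138.67
M3 S774
G01 X25.56 Y253.78 F1404
G01 X71.73 Y18.01 F1404
G01 X227.28 Y138.67 F1404
M5
G0 X0.00 Y0.00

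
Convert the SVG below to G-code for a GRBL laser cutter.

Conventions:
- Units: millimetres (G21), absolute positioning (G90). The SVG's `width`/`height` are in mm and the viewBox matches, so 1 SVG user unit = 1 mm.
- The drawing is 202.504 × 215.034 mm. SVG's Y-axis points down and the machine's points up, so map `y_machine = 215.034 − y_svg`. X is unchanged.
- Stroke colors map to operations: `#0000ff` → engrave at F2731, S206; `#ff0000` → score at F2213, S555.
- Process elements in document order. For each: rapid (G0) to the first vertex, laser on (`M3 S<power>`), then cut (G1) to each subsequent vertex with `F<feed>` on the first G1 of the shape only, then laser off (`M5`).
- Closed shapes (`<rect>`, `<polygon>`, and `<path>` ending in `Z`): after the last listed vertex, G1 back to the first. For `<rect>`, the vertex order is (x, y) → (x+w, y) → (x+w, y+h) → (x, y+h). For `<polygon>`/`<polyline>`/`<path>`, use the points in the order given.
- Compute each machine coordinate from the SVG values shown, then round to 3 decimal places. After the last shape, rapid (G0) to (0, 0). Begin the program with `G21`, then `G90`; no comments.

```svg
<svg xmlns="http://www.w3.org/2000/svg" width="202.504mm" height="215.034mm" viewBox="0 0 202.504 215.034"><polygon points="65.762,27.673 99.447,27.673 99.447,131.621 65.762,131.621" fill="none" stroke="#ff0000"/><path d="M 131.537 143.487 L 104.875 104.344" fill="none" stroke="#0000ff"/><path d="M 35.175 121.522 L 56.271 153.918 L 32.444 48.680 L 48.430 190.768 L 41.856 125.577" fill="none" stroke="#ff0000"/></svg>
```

G21
G90
G0 X65.762 Y187.361
M3 S555
G1 X99.447 Y187.361 F2213
G1 X99.447 Y83.413
G1 X65.762 Y83.413
G1 X65.762 Y187.361
M5
G0 X131.537 Y71.547
M3 S206
G1 X104.875 Y110.690 F2731
M5
G0 X35.175 Y93.512
M3 S555
G1 X56.271 Y61.116 F2213
G1 X32.444 Y166.354
G1 X48.430 Y24.266
G1 X41.856 Y89.457
M5
G0 X0.000 Y0.000

viewBox `0 0 202.504 215.034` with mm width/height → 1 unit = 1 mm. Flip: y_m = 215.034 − y_svg.

**Shape 1** — `<polygon>` rectangle, stroke `#ff0000` → score (S555, F2213). Machine vertices: (65.762,187.361) → (99.447,187.361) → (99.447,83.413) → (65.762,83.413) → (65.762,187.361). Closed: final G1 returns to the first vertex.

**Shape 2** — `<path>` line segment, stroke `#0000ff` → engrave (S206, F2731). Machine vertices: (131.537,71.547) → (104.875,110.690). Open path.

**Shape 3** — `<path>` open polyline, stroke `#ff0000` → score (S555, F2213). Machine vertices: (35.175,93.512) → (56.271,61.116) → (32.444,166.354) → (48.430,24.266) → (41.856,89.457). Open path.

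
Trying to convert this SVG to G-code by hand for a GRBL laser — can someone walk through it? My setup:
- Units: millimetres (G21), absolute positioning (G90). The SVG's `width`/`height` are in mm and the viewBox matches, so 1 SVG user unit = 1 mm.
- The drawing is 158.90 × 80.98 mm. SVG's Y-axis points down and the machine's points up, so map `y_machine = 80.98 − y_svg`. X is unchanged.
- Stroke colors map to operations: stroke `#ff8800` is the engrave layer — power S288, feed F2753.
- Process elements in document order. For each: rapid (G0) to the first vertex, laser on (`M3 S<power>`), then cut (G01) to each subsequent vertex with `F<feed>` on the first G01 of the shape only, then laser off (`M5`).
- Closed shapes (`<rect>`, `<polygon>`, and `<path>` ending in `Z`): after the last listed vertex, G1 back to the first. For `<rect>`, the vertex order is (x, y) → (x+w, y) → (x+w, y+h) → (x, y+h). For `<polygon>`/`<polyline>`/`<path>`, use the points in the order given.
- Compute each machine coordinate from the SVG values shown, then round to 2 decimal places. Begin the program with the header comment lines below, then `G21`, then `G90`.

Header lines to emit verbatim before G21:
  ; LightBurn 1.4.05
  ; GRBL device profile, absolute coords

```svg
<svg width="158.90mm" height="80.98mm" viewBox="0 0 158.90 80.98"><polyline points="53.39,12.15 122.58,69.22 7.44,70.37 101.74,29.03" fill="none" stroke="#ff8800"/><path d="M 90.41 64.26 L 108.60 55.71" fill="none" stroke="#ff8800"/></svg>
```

; LightBurn 1.4.05
; GRBL device profile, absolute coords
G21
G90
G0 X53.39 Y68.83
M3 S288
G01 X122.58 Y11.76 F2753
G01 X7.44 Y10.61
G01 X101.74 Y51.95
M5
G0 X90.41 Y16.72
M3 S288
G01 X108.60 Y25.27 F2753
M5

viewBox `0 0 158.90 80.98` with mm width/height → 1 unit = 1 mm. Flip: y_m = 80.98 − y_svg.

**Shape 1** — `<polyline>` open polyline, stroke `#ff8800` → engrave (S288, F2753). Machine vertices: (53.39,68.83) → (122.58,11.76) → (7.44,10.61) → (101.74,51.95). Open path.

**Shape 2** — `<path>` line segment, stroke `#ff8800` → engrave (S288, F2753). Machine vertices: (90.41,16.72) → (108.60,25.27). Open path.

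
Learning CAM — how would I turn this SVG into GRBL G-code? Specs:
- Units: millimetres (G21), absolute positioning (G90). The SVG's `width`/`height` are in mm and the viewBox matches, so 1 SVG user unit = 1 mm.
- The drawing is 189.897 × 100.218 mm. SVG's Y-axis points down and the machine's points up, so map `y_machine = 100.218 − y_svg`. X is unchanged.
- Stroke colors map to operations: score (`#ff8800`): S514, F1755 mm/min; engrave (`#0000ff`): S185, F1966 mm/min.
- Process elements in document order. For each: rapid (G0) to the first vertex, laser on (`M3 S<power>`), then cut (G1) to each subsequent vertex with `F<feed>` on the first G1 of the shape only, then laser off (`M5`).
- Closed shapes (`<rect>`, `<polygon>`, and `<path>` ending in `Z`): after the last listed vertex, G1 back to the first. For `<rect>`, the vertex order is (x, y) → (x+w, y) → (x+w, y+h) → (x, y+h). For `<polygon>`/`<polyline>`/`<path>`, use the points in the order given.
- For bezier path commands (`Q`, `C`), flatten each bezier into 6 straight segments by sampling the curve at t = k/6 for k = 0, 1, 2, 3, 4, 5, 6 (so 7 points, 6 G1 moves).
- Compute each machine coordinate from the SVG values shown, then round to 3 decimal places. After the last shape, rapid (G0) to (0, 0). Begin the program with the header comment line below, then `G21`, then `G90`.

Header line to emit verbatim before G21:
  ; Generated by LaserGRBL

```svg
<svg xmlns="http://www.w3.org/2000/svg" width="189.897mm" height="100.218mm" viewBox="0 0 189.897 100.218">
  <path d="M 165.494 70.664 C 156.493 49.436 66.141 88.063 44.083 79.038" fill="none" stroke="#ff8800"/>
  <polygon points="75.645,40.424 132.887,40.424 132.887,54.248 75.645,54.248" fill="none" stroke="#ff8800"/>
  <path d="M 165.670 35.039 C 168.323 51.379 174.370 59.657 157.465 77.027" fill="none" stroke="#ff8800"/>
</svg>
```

1 u = 1 mm; y_m = 100.218 − y.

[1] `<path>` cubic bezier, #ff8800→score S514 F1755: (165.494,29.554) → (154.907,35.678) → (134.918,34.812) → (109.685,29.943) → (83.363,24.057) → (60.110,20.141) → (44.083,21.180)

[2] `<polygon>` rectangle, #ff8800→score S514 F1755: (75.645,59.794) → (132.887,59.794) → (132.887,45.970) → (75.645,45.970) → (75.645,59.794) (closed)

[3] `<path>` cubic bezier, #ff8800→score S514 F1755: (165.670,65.179) → (167.157,57.601) → (168.479,50.891) → (168.902,44.571) → (167.695,38.166) → (164.127,31.198) → (157.465,23.191)

; Generated by LaserGRBL
G21
G90
G0 X165.494 Y29.554
M3 S514
G1 X154.907 Y35.678 F1755
G1 X134.918 Y34.812
G1 X109.685 Y29.943
G1 X83.363 Y24.057
G1 X60.110 Y20.141
G1 X44.083 Y21.180
M5
G0 X75.645 Y59.794
M3 S514
G1 X132.887 Y59.794 F1755
G1 X132.887 Y45.970
G1 X75.645 Y45.970
G1 X75.645 Y59.794
M5
G0 X165.670 Y65.179
M3 S514
G1 X167.157 Y57.601 F1755
G1 X168.479 Y50.891
G1 X168.902 Y44.571
G1 X167.695 Y38.166
G1 X164.127 Y31.198
G1 X157.465 Y23.191
M5
G0 X0.000 Y0.000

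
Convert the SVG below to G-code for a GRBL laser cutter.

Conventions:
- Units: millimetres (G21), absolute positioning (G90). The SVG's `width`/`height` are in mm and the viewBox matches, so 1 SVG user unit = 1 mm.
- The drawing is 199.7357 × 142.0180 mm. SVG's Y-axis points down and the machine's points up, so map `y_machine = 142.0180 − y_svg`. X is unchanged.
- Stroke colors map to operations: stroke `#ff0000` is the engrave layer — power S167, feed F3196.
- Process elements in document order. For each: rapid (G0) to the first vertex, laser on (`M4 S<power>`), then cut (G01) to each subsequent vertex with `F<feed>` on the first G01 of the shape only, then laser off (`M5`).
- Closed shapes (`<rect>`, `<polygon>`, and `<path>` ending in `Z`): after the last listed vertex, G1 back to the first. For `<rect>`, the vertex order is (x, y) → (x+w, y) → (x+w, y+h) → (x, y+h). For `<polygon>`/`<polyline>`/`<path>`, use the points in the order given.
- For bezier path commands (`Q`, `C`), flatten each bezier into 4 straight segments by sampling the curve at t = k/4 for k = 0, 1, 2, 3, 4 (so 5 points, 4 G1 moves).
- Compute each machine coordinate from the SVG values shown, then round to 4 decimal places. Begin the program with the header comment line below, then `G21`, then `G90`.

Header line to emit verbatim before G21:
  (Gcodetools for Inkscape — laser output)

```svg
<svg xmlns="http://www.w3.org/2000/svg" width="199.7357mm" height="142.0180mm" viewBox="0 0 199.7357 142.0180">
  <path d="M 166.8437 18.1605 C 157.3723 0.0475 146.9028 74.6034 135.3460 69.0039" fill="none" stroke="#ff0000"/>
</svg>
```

(Gcodetools for Inkscape — laser output)
G21
G90
G0 X166.8437 Y123.8575
M4 S167
G01 X159.5516 Y122.7672 F3196
G01 X151.8769 Y103.1284
G01 X143.8111 Y81.1432
G01 X135.3460 Y73.0141
M5

1 u = 1 mm; y_m = 142.0180 − y.

[1] `<path>` cubic bezier, #ff0000→engrave S167 F3196: (166.8437,123.8575) → (159.5516,122.7672) → (151.8769,103.1284) → (143.8111,81.1432) → (135.3460,73.0141)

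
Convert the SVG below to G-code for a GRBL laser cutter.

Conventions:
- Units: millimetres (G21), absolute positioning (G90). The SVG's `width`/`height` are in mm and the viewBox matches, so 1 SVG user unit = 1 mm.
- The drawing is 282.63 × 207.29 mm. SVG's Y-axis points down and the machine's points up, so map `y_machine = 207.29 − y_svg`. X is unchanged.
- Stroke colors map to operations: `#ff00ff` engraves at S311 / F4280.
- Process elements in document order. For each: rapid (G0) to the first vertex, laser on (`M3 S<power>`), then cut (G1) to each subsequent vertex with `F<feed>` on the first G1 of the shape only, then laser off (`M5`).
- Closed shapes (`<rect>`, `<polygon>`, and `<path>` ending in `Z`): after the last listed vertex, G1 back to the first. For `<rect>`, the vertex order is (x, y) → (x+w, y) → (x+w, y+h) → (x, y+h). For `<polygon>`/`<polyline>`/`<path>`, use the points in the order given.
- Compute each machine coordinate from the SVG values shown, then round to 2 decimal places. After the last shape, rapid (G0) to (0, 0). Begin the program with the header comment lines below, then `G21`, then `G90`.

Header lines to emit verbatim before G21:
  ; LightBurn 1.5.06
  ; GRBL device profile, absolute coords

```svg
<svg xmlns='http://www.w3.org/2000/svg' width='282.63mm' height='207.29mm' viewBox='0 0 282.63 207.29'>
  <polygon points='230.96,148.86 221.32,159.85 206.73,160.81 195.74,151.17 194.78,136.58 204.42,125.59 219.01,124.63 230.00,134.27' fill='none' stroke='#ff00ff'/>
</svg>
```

; LightBurn 1.5.06
; GRBL device profile, absolute coords
G21
G90
G0 X230.96 Y58.43
M3 S311
G1 X221.32 Y47.44 F4280
G1 X206.73 Y46.48
G1 X195.74 Y56.12
G1 X194.78 Y70.71
G1 X204.42 Y81.70
G1 X219.01 Y82.66
G1 X230.00 Y73.02
G1 X230.96 Y58.43
M5
G0 X0.00 Y0.00

1 u = 1 mm; y_m = 207.29 − y.

[1] `<polygon>` regular polygon, #ff00ff→engrave S311 F4280: (230.96,58.43) → (221.32,47.44) → (206.73,46.48) → (195.74,56.12) → (194.78,70.71) → (204.42,81.70) → (219.01,82.66) → (230.00,73.02) → (230.96,58.43) (closed)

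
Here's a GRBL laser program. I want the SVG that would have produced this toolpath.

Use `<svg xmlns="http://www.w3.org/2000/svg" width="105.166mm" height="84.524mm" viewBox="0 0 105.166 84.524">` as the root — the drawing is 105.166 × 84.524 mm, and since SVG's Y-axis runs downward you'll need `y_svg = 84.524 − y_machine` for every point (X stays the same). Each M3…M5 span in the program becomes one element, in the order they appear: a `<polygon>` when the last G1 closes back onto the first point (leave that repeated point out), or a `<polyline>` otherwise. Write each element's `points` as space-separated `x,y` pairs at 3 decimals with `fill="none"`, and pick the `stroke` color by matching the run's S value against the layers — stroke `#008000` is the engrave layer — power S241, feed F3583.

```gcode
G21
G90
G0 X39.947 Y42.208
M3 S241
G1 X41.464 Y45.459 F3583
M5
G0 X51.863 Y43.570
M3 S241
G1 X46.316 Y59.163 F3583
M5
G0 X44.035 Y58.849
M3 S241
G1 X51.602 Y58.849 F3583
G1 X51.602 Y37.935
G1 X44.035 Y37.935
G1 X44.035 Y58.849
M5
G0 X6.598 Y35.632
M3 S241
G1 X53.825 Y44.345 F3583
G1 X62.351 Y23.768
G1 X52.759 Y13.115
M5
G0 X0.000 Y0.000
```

<svg xmlns="http://www.w3.org/2000/svg" width="105.166mm" height="84.524mm" viewBox="0 0 105.166 84.524">
  <polyline points="39.947,42.316 41.464,39.065" fill="none" stroke="#008000"/>
  <polyline points="51.863,40.954 46.316,25.361" fill="none" stroke="#008000"/>
  <polygon points="44.035,25.675 51.602,25.675 51.602,46.589 44.035,46.589" fill="none" stroke="#008000"/>
  <polyline points="6.598,48.892 53.825,40.179 62.351,60.756 52.759,71.409" fill="none" stroke="#008000"/>
</svg>

y_svg = 84.524 − y_m. Every run uses S241, so all elements get stroke `#008000` (engrave).

[1] open run; points: 39.947,42.316 41.464,39.065

[2] open run; points: 51.863,40.954 46.316,25.361

[3] closed run; points: 44.035,25.675 51.602,25.675 51.602,46.589 44.035,46.589

[4] open run; points: 6.598,48.892 53.825,40.179 62.351,60.756 52.759,71.409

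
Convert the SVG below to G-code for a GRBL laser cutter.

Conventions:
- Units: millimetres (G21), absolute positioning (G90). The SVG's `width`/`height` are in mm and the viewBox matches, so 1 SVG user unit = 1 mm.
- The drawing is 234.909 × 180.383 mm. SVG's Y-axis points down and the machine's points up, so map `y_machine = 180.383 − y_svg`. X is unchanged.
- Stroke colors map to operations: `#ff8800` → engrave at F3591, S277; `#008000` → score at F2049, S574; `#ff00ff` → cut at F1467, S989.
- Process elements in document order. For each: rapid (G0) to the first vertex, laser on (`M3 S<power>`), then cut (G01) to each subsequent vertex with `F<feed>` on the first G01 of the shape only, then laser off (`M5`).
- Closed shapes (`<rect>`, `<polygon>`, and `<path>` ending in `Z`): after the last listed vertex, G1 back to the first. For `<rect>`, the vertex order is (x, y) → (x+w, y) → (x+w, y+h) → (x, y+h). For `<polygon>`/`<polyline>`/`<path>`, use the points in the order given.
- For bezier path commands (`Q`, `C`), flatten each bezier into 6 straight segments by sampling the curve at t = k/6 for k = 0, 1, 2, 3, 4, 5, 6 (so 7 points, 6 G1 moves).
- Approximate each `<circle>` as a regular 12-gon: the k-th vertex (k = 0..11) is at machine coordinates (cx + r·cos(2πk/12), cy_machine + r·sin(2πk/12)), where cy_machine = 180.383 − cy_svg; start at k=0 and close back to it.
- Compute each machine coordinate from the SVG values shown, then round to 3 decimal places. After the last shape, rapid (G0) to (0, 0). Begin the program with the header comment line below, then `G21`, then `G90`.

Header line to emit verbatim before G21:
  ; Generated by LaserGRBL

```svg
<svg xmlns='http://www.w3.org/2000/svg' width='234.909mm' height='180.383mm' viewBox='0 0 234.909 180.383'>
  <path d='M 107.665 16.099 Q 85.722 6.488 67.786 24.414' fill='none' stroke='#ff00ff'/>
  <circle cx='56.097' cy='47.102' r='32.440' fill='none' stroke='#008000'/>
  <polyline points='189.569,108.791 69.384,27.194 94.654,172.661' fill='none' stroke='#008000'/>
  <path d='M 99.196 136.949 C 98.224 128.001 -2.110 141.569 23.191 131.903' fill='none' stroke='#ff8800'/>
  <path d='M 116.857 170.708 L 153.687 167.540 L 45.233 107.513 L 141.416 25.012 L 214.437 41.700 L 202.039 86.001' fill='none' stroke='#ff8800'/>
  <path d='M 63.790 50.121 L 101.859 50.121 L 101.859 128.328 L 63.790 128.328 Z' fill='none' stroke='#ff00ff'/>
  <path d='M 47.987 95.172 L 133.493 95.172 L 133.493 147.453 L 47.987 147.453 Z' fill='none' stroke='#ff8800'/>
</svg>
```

; Generated by LaserGRBL
G21
G90
G0 X107.665 Y164.284
M3 S989
G01 X100.462 Y166.723 F1467
G01 X93.482 Y167.632
G01 X86.724 Y167.011
G01 X80.189 Y164.860
G01 X73.876 Y161.179
G01 X67.786 Y155.969
M5
G0 X88.537 Y133.281
M3 S574
G01 X84.191 Y149.501 F2049
G01 X72.317 Y161.375
G01 X56.097 Y165.721
G01 X39.877 Y161.375
G01 X28.003 Y149.501
G01 X23.657 Y133.281
G01 X28.003 Y117.061
G01 X39.877 Y105.187
G01 X56.097 Y100.841
G01 X72.317 Y105.187
G01 X84.191 Y117.061
G01 X88.537 Y133.281
M5
G0 X189.569 Y71.592
M3 S574
G01 X69.384 Y153.189 F2049
G01 X94.654 Y7.722
M5
G0 X99.196 Y43.434
M3 S277
G01 X91.471 Y46.243 F3591
G01 X73.437 Y46.571
G01 X51.341 Y45.688
G01 X31.435 Y44.864
G01 X19.968 Y45.371
G01 X23.191 Y48.480
M5
G0 X116.857 Y9.675
M3 S277
G01 X153.687 Y12.843 F3591
G01 X45.233 Y72.870
G01 X141.416 Y155.371
G01 X214.437 Y138.683
G01 X202.039 Y94.382
M5
G0 X63.790 Y130.262
M3 S989
G01 X101.859 Y130.262 F1467
G01 X101.859 Y52.055
G01 X63.790 Y52.055
G01 X63.790 Y130.262
M5
G0 X47.987 Y85.211
M3 S277
G01 X133.493 Y85.211 F3591
G01 X133.493 Y32.930
G01 X47.987 Y32.930
G01 X47.987 Y85.211
M5
G0 X0.000 Y0.000

1 u = 1 mm; y_m = 180.383 − y.

[1] `<path>` quadratic bezier, #ff00ff→cut S989 F1467: (107.665,164.284) → (100.462,166.723) → (93.482,167.632) → (86.724,167.011) → (80.189,164.860) → (73.876,161.179) → (67.786,155.969)

[2] `<circle>` circle, #008000→score S574 F2049: (88.537,133.281) → (84.191,149.501) → (72.317,161.375) → (56.097,165.721) → (39.877,161.375) → (28.003,149.501) → (23.657,133.281) → (28.003,117.061) → (39.877,105.187) → (56.097,100.841) → (72.317,105.187) → (84.191,117.061) → (88.537,133.281) (closed)

[3] `<polyline>` open polyline, #008000→score S574 F2049: (189.569,71.592) → (69.384,153.189) → (94.654,7.722)

[4] `<path>` cubic bezier, #ff8800→engrave S277 F3591: (99.196,43.434) → (91.471,46.243) → (73.437,46.571) → (51.341,45.688) → (31.435,44.864) → (19.968,45.371) → (23.191,48.480)

[5] `<path>` open polyline, #ff8800→engrave S277 F3591: (116.857,9.675) → (153.687,12.843) → (45.233,72.870) → (141.416,155.371) → (214.437,138.683) → (202.039,94.382)

[6] `<path>` rectangle, #ff00ff→cut S989 F1467: (63.790,130.262) → (101.859,130.262) → (101.859,52.055) → (63.790,52.055) → (63.790,130.262) (closed)

[7] `<path>` rectangle, #ff8800→engrave S277 F3591: (47.987,85.211) → (133.493,85.211) → (133.493,32.930) → (47.987,32.930) → (47.987,85.211) (closed)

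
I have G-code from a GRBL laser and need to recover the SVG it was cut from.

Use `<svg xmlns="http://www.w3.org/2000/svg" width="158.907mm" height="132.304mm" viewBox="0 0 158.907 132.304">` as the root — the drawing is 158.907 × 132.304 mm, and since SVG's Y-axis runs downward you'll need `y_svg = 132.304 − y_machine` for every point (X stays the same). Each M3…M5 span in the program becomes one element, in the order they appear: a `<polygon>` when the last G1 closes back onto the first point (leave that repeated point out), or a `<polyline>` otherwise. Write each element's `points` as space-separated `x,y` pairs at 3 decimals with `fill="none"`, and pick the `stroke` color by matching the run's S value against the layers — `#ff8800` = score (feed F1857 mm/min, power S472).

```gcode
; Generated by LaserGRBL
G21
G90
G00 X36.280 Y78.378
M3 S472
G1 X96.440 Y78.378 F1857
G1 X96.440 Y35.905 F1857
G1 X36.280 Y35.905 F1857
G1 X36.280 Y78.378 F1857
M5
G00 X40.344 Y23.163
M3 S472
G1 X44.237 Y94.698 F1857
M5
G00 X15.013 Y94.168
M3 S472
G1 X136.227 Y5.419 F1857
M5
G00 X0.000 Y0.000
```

<svg xmlns="http://www.w3.org/2000/svg" width="158.907mm" height="132.304mm" viewBox="0 0 158.907 132.304">
  <polygon points="36.280,53.926 96.440,53.926 96.440,96.399 36.280,96.399" fill="none" stroke="#ff8800"/>
  <polyline points="40.344,109.141 44.237,37.606" fill="none" stroke="#ff8800"/>
  <polyline points="15.013,38.136 136.227,126.885" fill="none" stroke="#ff8800"/>
</svg>

y_svg = 132.304 − y_m. Every run uses S472, so all elements get stroke `#ff8800` (score).

[1] closed run; points: 36.280,53.926 96.440,53.926 96.440,96.399 36.280,96.399

[2] open run; points: 40.344,109.141 44.237,37.606

[3] open run; points: 15.013,38.136 136.227,126.885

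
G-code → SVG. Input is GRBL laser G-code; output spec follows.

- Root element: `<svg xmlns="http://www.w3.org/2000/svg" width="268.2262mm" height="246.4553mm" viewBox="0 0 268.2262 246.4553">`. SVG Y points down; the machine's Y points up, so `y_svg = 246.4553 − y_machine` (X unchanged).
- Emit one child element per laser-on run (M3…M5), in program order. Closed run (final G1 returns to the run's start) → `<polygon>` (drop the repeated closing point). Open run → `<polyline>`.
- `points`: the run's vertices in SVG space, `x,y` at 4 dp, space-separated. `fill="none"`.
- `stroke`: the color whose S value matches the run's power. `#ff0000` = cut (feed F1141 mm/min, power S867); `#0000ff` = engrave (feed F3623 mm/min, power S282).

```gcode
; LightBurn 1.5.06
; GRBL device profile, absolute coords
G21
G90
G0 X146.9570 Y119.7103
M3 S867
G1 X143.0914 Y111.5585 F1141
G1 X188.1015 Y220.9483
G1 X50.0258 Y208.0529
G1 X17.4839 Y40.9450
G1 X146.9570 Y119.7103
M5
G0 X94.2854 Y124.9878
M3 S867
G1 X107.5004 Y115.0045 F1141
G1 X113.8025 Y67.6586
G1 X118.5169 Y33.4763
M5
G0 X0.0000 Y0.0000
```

Each laser-on run becomes one SVG element. Flip Y back into SVG space with y_svg = 246.4553 − y_machine. Every run uses S867, so all elements get stroke `#ff0000` (cut).

Run 1: The run returns to its start, so emit a `<polygon>` with points (Y-flipped): 146.9570,126.7450 143.0914,134.8968 188.1015,25.5070 50.0258,38.4024 17.4839,205.5103.

Run 2: The run is open, so emit a `<polyline>` with points (Y-flipped): 94.2854,121.4675 107.5004,131.4508 113.8025,178.7967 118.5169,212.9790.

<svg xmlns="http://www.w3.org/2000/svg" width="268.2262mm" height="246.4553mm" viewBox="0 0 268.2262 246.4553">
  <polygon points="146.9570,126.7450 143.0914,134.8968 188.1015,25.5070 50.0258,38.4024 17.4839,205.5103" fill="none" stroke="#ff0000"/>
  <polyline points="94.2854,121.4675 107.5004,131.4508 113.8025,178.7967 118.5169,212.9790" fill="none" stroke="#ff0000"/>
</svg>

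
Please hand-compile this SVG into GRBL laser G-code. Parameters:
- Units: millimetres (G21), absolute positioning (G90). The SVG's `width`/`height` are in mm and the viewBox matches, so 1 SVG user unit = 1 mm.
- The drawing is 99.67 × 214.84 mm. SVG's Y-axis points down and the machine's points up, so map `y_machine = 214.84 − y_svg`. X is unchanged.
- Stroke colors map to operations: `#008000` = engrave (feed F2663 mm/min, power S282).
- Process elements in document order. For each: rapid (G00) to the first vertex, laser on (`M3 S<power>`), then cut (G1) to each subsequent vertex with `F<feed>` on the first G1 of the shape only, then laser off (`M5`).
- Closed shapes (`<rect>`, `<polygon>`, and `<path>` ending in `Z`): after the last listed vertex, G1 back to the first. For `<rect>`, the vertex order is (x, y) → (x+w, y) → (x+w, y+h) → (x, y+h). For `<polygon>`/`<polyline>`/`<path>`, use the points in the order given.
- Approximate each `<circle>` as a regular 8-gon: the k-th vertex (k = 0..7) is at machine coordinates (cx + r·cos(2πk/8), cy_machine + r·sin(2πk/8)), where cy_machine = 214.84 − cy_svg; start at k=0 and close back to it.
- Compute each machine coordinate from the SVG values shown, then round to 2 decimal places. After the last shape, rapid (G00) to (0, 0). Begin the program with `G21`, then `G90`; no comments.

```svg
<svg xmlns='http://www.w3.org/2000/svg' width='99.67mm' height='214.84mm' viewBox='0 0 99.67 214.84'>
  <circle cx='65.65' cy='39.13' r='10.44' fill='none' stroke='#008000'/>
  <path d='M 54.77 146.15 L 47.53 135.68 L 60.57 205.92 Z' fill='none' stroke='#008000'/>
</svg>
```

G21
G90
G00 X76.09 Y175.71
M3 S282
G1 X73.03 Y183.09 F2663
G1 X65.65 Y186.15
G1 X58.27 Y183.09
G1 X55.21 Y175.71
G1 X58.27 Y168.33
G1 X65.65 Y165.27
G1 X73.03 Y168.33
G1 X76.09 Y175.71
M5
G00 X54.77 Y68.69
M3 S282
G1 X47.53 Y79.16 F2663
G1 X60.57 Y8.92
G1 X54.77 Y68.69
M5
G00 X0.00 Y0.00

1 u = 1 mm; y_m = 214.84 − y.

[1] `<circle>` circle, #008000→engrave S282 F2663: (76.09,175.71) → (73.03,183.09) → (65.65,186.15) → (58.27,183.09) → (55.21,175.71) → (58.27,168.33) → (65.65,165.27) → (73.03,168.33) → (76.09,175.71) (closed)

[2] `<path>` closed polygon, #008000→engrave S282 F2663: (54.77,68.69) → (47.53,79.16) → (60.57,8.92) → (54.77,68.69) (closed)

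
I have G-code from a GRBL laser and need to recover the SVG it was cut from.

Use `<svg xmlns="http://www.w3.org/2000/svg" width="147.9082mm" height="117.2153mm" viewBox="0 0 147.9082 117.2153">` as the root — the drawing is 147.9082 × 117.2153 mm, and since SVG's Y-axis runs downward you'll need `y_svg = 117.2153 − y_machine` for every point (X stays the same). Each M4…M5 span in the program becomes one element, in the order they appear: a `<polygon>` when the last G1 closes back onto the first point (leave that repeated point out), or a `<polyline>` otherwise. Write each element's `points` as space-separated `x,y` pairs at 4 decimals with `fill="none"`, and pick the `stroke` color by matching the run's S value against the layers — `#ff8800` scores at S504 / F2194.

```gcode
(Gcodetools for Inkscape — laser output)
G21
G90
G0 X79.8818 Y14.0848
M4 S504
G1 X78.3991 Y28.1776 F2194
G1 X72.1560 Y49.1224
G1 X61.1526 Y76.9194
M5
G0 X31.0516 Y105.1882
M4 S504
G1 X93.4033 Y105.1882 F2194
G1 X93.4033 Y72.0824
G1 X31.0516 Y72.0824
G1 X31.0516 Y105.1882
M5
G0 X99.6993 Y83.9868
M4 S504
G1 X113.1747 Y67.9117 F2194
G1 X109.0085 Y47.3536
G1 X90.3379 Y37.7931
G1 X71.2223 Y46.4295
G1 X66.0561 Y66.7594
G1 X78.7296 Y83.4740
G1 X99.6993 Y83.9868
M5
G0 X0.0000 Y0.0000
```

<svg xmlns="http://www.w3.org/2000/svg" width="147.9082mm" height="117.2153mm" viewBox="0 0 147.9082 117.2153">
  <polyline points="79.8818,103.1305 78.3991,89.0377 72.1560,68.0929 61.1526,40.2959" fill="none" stroke="#ff8800"/>
  <polygon points="31.0516,12.0271 93.4033,12.0271 93.4033,45.1329 31.0516,45.1329" fill="none" stroke="#ff8800"/>
  <polygon points="99.6993,33.2285 113.1747,49.3036 109.0085,69.8617 90.3379,79.4222 71.2223,70.7858 66.0561,50.4559 78.7296,33.7413" fill="none" stroke="#ff8800"/>
</svg>

Machine Y-up, SVG Y-down with viewBox height 117.2153, so y_svg = 117.2153 − y_machine; X carries over. Every run uses S504, so all elements get stroke `#ff8800` (score).

Run 1: The run is open, so emit a `<polyline>` with points (Y-flipped): 79.8818,103.1305 78.3991,89.0377 72.1560,68.0929 61.1526,40.2959.

Run 2: The run returns to its start, so emit a `<polygon>` with points (Y-flipped): 31.0516,12.0271 93.4033,12.0271 93.4033,45.1329 31.0516,45.1329.

Run 3: The run returns to its start, so emit a `<polygon>` with points (Y-flipped): 99.6993,33.2285 113.1747,49.3036 109.0085,69.8617 90.3379,79.4222 71.2223,70.7858 66.0561,50.4559 78.7296,33.7413.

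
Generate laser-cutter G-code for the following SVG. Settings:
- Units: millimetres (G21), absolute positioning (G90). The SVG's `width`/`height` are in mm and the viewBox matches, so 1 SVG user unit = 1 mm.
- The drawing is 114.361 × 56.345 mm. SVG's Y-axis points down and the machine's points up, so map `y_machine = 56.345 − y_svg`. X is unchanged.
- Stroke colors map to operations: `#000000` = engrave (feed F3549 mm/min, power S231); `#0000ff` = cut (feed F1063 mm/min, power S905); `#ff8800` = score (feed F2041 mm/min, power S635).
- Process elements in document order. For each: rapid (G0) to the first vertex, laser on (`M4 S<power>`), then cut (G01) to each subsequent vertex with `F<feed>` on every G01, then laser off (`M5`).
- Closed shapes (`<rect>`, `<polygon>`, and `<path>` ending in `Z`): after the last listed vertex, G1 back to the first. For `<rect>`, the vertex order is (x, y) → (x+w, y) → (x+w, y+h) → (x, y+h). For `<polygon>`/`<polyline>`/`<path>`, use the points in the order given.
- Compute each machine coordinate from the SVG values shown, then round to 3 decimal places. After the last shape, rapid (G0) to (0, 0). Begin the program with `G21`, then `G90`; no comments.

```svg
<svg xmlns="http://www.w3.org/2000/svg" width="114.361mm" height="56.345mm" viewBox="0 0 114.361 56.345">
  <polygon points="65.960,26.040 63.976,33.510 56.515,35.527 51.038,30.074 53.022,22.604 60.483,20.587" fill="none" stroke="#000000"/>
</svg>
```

G21
G90
G0 X65.960 Y30.305
M4 S231
G01 X63.976 Y22.835 F3549
G01 X56.515 Y20.818 F3549
G01 X51.038 Y26.271 F3549
G01 X53.022 Y33.741 F3549
G01 X60.483 Y35.758 F3549
G01 X65.960 Y30.305 F3549
M5
G0 X0.000 Y0.000

viewBox `0 0 114.361 56.345` with mm width/height → 1 unit = 1 mm. Flip: y_m = 56.345 − y_svg.

**Shape 1** — `<polygon>` regular polygon, stroke `#000000` → engrave (S231, F3549). Machine vertices: (65.960,30.305) → (63.976,22.835) → (56.515,20.818) → (51.038,26.271) → (53.022,33.741) → (60.483,35.758) → (65.960,30.305). Closed: final G1 returns to the first vertex.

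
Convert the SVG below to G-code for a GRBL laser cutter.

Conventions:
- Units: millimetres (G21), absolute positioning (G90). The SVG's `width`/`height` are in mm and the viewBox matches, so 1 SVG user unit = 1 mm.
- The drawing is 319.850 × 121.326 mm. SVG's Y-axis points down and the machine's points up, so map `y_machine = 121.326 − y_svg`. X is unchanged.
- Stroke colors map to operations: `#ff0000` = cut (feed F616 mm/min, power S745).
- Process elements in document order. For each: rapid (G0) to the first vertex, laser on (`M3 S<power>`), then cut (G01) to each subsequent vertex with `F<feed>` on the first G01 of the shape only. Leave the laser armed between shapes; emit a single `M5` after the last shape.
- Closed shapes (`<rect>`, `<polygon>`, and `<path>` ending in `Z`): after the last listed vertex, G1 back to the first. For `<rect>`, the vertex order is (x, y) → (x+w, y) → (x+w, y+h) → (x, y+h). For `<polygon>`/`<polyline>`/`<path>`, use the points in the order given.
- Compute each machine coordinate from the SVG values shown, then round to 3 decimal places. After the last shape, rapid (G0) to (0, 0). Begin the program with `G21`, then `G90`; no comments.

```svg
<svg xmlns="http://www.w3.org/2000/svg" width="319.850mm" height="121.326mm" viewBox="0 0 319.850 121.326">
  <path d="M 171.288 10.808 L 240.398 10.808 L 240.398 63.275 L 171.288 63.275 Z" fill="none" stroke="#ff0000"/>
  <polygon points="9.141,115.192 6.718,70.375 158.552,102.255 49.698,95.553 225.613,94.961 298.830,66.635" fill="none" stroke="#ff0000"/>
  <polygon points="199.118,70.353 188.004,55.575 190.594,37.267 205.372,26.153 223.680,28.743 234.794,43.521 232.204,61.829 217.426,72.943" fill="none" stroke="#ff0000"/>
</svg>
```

Since the viewBox matches the mm dimensions, user units are millimetres directly. The only transform is the Y-flip y_m = 121.326 − y_svg.

Shape 1 is a rectangle drawn with `<path>`. Its stroke #ff0000 means cut at S745, F616. After flipping Y the toolpath is (171.288,110.518) → (240.398,110.518) → (240.398,58.051) → (171.288,58.051) → (171.288,110.518), returning to the start.

Shape 2 is a closed polygon drawn with `<polygon>`. Its stroke #ff0000 means cut at S745, F616. After flipping Y the toolpath is (9.141,6.134) → (6.718,50.951) → (158.552,19.071) → (49.698,25.773) → (225.613,26.365) → (298.830,54.691) → (9.141,6.134), returning to the start.

Shape 3 is a regular polygon drawn with `<polygon>`. Its stroke #ff0000 means cut at S745, F616. After flipping Y the toolpath is (199.118,50.973) → (188.004,65.751) → (190.594,84.059) → (205.372,95.173) → (223.680,92.583) → (234.794,77.805) → (232.204,59.497) → (217.426,48.383) → (199.118,50.973), returning to the start.

G21
G90
G0 X171.288 Y110.518
M3 S745
G01 X240.398 Y110.518 F616
G01 X240.398 Y58.051
G01 X171.288 Y58.051
G01 X171.288 Y110.518
G0 X9.141 Y6.134
M3 S745
G01 X6.718 Y50.951 F616
G01 X158.552 Y19.071
G01 X49.698 Y25.773
G01 X225.613 Y26.365
G01 X298.830 Y54.691
G01 X9.141 Y6.134
G0 X199.118 Y50.973
M3 S745
G01 X188.004 Y65.751 F616
G01 X190.594 Y84.059
G01 X205.372 Y95.173
G01 X223.680 Y92.583
G01 X234.794 Y77.805
G01 X232.204 Y59.497
G01 X217.426 Y48.383
G01 X199.118 Y50.973
M5
G0 X0.000 Y0.000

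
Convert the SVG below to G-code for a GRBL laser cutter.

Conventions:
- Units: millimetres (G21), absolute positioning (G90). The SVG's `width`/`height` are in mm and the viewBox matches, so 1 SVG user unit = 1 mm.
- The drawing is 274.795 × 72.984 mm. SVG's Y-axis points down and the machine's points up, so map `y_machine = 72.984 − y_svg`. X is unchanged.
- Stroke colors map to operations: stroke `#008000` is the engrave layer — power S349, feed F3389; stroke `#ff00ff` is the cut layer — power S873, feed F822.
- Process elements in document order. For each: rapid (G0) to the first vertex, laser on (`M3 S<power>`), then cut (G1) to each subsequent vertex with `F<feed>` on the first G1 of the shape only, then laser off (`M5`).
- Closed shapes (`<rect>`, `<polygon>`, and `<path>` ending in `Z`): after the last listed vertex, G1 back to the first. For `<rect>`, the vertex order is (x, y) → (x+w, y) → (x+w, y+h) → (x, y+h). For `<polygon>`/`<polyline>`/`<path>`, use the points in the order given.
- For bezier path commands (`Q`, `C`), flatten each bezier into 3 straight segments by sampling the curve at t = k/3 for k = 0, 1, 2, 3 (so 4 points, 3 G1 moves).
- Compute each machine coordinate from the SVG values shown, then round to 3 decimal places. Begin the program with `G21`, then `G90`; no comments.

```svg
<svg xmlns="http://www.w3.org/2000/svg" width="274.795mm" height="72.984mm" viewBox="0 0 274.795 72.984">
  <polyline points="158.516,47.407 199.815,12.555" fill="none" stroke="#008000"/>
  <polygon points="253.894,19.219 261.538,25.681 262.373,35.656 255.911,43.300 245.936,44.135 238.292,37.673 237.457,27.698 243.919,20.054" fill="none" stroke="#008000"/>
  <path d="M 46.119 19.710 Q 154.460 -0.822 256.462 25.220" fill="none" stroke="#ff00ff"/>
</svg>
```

1 u = 1 mm; y_m = 72.984 − y.

[1] `<polyline>` line segment, #008000→engrave S349 F3389: (158.516,25.577) → (199.815,60.429)

[2] `<polygon>` regular polygon, #008000→engrave S349 F3389: (253.894,53.765) → (261.538,47.303) → (262.373,37.328) → (255.911,29.684) → (245.936,28.849) → (238.292,35.311) → (237.457,45.286) → (243.919,52.930) → (253.894,53.765) (closed)

[3] `<path>` quadratic bezier, #ff00ff→cut S873 F822: (46.119,53.274) → (117.642,61.787) → (187.756,59.950) → (256.462,47.764)

G21
G90
G0 X158.516 Y25.577
M3 S349
G1 X199.815 Y60.429 F3389
M5
G0 X253.894 Y53.765
M3 S349
G1 X261.538 Y47.303 F3389
G1 X262.373 Y37.328
G1 X255.911 Y29.684
G1 X245.936 Y28.849
G1 X238.292 Y35.311
G1 X237.457 Y45.286
G1 X243.919 Y52.930
G1 X253.894 Y53.765
M5
G0 X46.119 Y53.274
M3 S873
G1 X117.642 Y61.787 F822
G1 X187.756 Y59.950
G1 X256.462 Y47.764
M5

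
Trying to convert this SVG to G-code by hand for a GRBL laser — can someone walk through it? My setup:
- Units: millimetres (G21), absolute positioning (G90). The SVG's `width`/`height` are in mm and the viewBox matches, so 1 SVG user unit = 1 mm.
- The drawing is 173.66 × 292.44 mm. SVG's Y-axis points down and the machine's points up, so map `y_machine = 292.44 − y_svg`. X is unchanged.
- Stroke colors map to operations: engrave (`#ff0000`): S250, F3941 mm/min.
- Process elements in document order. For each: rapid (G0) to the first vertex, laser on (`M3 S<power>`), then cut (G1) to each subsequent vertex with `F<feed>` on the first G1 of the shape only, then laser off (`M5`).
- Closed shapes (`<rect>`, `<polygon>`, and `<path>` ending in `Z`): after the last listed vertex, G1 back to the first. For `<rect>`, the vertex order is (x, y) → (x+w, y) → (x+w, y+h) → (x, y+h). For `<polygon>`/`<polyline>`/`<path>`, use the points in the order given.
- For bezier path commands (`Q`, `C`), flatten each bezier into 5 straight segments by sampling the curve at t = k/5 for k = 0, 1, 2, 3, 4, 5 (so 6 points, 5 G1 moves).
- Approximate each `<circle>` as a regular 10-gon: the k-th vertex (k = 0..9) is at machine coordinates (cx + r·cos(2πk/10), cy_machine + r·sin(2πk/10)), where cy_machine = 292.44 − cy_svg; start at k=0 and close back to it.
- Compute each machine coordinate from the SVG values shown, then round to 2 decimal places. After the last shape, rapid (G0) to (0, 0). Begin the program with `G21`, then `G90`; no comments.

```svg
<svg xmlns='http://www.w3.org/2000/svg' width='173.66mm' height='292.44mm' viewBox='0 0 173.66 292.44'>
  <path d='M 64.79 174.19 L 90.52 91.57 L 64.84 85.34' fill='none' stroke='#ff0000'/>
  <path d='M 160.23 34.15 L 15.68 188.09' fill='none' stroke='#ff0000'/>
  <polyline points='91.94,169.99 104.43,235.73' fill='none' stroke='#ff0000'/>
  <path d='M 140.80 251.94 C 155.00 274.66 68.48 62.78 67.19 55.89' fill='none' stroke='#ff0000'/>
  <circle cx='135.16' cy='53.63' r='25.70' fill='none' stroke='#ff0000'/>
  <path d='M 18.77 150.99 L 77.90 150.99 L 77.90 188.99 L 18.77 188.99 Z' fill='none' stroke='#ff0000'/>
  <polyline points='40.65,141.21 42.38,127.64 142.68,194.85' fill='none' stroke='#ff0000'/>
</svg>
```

viewBox `0 0 173.66 292.44` with mm width/height → 1 unit = 1 mm. Flip: y_m = 292.44 − y_svg.

**Shape 1** — `<path>` open polyline, stroke `#ff0000` → engrave (S250, F3941). Machine vertices: (64.79,118.25) → (90.52,200.87) → (64.84,207.10). Open path.

**Shape 2** — `<path>` line segment, stroke `#ff0000` → engrave (S250, F3941). Machine vertices: (160.23,258.29) → (15.68,104.35). Open path.

**Shape 3** — `<polyline>` line segment, stroke `#ff0000` → engrave (S250, F3941). Machine vertices: (91.94,122.45) → (104.43,56.71). Open path.

**Shape 4** — `<path>` cubic bezier, stroke `#ff0000` → engrave (S250, F3941). Control points (SVG): P0=(140.80,251.94), P1=(155.00,274.66), P2=(68.48,62.78), P3=(67.19,55.89); sampled at t=k/5. Machine vertices: (140.80,40.50) → (138.72,51.50) → (121.40,97.71) → (97.75,158.02) → (76.70,211.33) → (67.19,236.55). Open path.

**Shape 5** — `<circle>` circle, stroke `#ff0000` → engrave (S250, F3941). Machine vertices: (160.86,238.81) → (155.95,253.92) → (143.10,263.25) → (127.22,263.25) → (114.37,253.92) → (109.46,238.81) → (114.37,223.70) → (127.22,214.37) → (143.10,214.37) → (155.95,223.70) → (160.86,238.81). Closed: final G1 returns to the first vertex.

**Shape 6** — `<path>` rectangle, stroke `#ff0000` → engrave (S250, F3941). Machine vertices: (18.77,141.45) → (77.90,141.45) → (77.90,103.45) → (18.77,103.45) → (18.77,141.45). Closed: final G1 returns to the first vertex.

**Shape 7** — `<polyline>` open polyline, stroke `#ff0000` → engrave (S250, F3941). Machine vertices: (40.65,151.23) → (42.38,164.80) → (142.68,97.59). Open path.

G21
G90
G0 X64.79 Y118.25
M3 S250
G1 X90.52 Y200.87 F3941
G1 X64.84 Y207.10
M5
G0 X160.23 Y258.29
M3 S250
G1 X15.68 Y104.35 F3941
M5
G0 X91.94 Y122.45
M3 S250
G1 X104.43 Y56.71 F3941
M5
G0 X140.80 Y40.50
M3 S250
G1 X138.72 Y51.50 F3941
G1 X121.40 Y97.71
G1 X97.75 Y158.02
G1 X76.70 Y211.33
G1 X67.19 Y236.55
M5
G0 X160.86 Y238.81
M3 S250
G1 X155.95 Y253.92 F3941
G1 X143.10 Y263.25
G1 X127.22 Y263.25
G1 X114.37 Y253.92
G1 X109.46 Y238.81
G1 X114.37 Y223.70
G1 X127.22 Y214.37
G1 X143.10 Y214.37
G1 X155.95 Y223.70
G1 X160.86 Y238.81
M5
G0 X18.77 Y141.45
M3 S250
G1 X77.90 Y141.45 F3941
G1 X77.90 Y103.45
G1 X18.77 Y103.45
G1 X18.77 Y141.45
M5
G0 X40.65 Y151.23
M3 S250
G1 X42.38 Y164.80 F3941
G1 X142.68 Y97.59
M5
G0 X0.00 Y0.00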